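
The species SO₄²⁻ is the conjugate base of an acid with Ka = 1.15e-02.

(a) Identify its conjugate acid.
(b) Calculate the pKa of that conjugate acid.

(a) The conjugate acid is formed by adding one H⁺ to SO₄²⁻, giving HSO₄⁻. (b) pKa = -log(Ka) = -log(1.15e-02) = 1.94.

Conjugate acid: HSO₄⁻; pK_a = 1.94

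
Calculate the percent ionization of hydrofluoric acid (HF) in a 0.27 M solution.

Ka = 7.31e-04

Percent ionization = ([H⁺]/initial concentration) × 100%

Using Ka equilibrium: x² + Ka×x - Ka×C = 0. Solving: [H⁺] = 1.3688e-02. Percent = (1.3688e-02/0.27) × 100

Percent ionization = 5.07%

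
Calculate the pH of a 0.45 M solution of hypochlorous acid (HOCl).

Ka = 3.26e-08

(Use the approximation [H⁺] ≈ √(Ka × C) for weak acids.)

[H⁺] = √(Ka × C) = √(3.26e-08 × 0.45) = 1.2112e-04. pH = -log(1.2112e-04)

pH = 3.92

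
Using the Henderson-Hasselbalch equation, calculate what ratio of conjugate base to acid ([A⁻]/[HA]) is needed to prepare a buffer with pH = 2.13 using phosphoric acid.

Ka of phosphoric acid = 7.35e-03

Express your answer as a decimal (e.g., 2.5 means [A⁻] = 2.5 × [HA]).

pKa = -log(7.35e-03) = 2.1337. pH = pKa + log([A⁻]/[HA]), so log([A⁻]/[HA]) = pH − pKa = 2.13 − 2.1337 = -0.0037. [A⁻]/[HA] = 10^(-0.0037) = 0.991

[A⁻]/[HA] = 0.991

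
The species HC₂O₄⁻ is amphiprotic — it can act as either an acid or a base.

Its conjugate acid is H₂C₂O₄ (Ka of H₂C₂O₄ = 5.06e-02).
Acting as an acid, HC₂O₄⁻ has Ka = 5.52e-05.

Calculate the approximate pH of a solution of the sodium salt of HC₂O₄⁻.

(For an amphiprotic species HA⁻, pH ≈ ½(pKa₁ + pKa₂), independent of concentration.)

pKa₁ = -log(5.06e-02) = 1.30; pKa₂ = -log(5.52e-05) = 4.26. For an amphiprotic species, pH ≈ ½(pKa₁ + pKa₂) = ½(1.30 + 4.26) = 2.78.

pH = 2.78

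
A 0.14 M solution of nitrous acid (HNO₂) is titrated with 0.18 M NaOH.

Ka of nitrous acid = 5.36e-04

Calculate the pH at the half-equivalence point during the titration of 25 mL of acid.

At half-equivalence [HA] = [A⁻], so Henderson-Hasselbalch gives pH = pKa = -log(5.36e-04) = 3.27.

pH = pKa = 3.27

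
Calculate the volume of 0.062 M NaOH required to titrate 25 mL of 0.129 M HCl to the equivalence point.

At equivalence: moles acid = moles base. moles HCl = 0.129 × 25/1000 = 0.003225 mol. V_base = moles / 0.062 × 1000 = 52.0 mL.

V_{base} = 52.0 mL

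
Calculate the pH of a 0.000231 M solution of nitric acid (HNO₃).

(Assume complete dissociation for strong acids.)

[H⁺] = 0.000231 M for strong acid. pH = -log[H⁺] = -log(0.000231)

pH = 3.64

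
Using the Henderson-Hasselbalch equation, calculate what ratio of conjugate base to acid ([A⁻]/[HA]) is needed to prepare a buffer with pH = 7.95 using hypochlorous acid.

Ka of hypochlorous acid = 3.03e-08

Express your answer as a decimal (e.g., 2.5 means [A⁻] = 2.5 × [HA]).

pKa = -log(3.03e-08) = 7.5186. pH = pKa + log([A⁻]/[HA]), so log([A⁻]/[HA]) = pH − pKa = 7.95 − 7.5186 = 0.4314. [A⁻]/[HA] = 10^(0.4314) = 2.70

[A⁻]/[HA] = 2.70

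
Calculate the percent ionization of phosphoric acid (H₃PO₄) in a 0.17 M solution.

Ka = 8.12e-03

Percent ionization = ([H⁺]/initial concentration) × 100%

Using Ka equilibrium: x² + Ka×x - Ka×C = 0. Solving: [H⁺] = 3.3315e-02. Percent = (3.3315e-02/0.17) × 100

Percent ionization = 19.6%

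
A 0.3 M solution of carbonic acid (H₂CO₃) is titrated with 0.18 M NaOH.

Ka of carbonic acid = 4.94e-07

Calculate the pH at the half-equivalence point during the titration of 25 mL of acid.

At half-equivalence [HA] = [A⁻], so Henderson-Hasselbalch gives pH = pKa = -log(4.94e-07) = 6.31.

pH = pKa = 6.31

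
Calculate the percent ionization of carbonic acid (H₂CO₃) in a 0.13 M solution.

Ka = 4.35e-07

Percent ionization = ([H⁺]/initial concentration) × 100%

Using Ka equilibrium: x² + Ka×x - Ka×C = 0. Solving: [H⁺] = 2.3759e-04. Percent = (2.3759e-04/0.13) × 100

Percent ionization = 0.183%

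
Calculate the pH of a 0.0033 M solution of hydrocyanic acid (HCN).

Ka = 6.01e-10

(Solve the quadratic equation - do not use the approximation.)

x² + Ka×x - Ka×C = 0. Using quadratic formula: [H⁺] = 1.4080e-06

pH = 5.85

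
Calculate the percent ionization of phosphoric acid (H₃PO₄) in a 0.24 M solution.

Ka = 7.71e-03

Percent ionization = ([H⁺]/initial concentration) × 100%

Using Ka equilibrium: x² + Ka×x - Ka×C = 0. Solving: [H⁺] = 3.9334e-02. Percent = (3.9334e-02/0.24) × 100

Percent ionization = 16.4%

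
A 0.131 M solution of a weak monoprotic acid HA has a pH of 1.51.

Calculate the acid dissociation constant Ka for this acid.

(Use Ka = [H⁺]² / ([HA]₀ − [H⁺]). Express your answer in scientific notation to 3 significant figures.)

[H⁺] = 10^(−pH) = 10^(−1.51) = 3.090e-02 M. For HA ⇌ H⁺ + A⁻, Ka = [H⁺][A⁻]/[HA] = [H⁺]² / ([HA]₀ − [H⁺]) = (3.090e-02)² / (0.131 − 3.090e-02) = 9.54e-03.

K_a = 9.54e-03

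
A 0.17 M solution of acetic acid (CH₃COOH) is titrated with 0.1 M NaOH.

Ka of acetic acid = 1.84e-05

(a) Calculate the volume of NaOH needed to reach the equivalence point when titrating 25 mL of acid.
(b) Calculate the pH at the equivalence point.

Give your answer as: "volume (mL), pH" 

moles acid = 0.17 × 25/1000 = 0.00425 mol; V_base = moles/0.1 × 1000 = 42.5 mL. At equivalence only the conjugate base is present: [A⁻] = 0.00425/0.068 = 6.2963e-02 M. Kb = Kw/Ka = 5.43e-10; [OH⁻] = √(Kb × [A⁻]) = 5.8497e-06; pOH = 5.23; pH = 14 - pOH = 8.77.

V = 42.5 mL, pH = 8.77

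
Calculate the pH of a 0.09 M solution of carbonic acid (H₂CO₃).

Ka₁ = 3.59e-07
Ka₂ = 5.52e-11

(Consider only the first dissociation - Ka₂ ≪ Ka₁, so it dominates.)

First dissociation dominates. From Ka₁ = [H⁺][HA⁻]/[H₂A], x² + Ka₁·x − Ka₁·C = 0 with C = 0.09 M and Ka₁ = 3.59e-07. Solving: [H⁺] = (−Ka₁ + √(Ka₁² + 4·Ka₁·C)) / 2 = 1.7957e-04 M. pH = -log(1.7957e-04) = 3.75.

pH = 3.75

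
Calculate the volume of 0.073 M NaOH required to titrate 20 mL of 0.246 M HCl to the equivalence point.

At equivalence: moles acid = moles base. moles HCl = 0.246 × 20/1000 = 0.00492 mol. V_base = moles / 0.073 × 1000 = 67.4 mL.

V_{base} = 67.4 mL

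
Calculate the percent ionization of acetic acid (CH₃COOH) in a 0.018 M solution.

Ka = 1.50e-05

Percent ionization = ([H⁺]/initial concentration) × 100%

Using Ka equilibrium: x² + Ka×x - Ka×C = 0. Solving: [H⁺] = 5.1217e-04. Percent = (5.1217e-04/0.018) × 100

Percent ionization = 2.85%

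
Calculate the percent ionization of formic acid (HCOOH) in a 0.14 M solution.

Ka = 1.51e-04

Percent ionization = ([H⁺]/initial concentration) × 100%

Using Ka equilibrium: x² + Ka×x - Ka×C = 0. Solving: [H⁺] = 4.5229e-03. Percent = (4.5229e-03/0.14) × 100

Percent ionization = 3.23%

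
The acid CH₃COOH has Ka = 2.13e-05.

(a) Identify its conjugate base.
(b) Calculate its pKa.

(a) The conjugate base is formed by removing one H⁺ from CH₃COOH, giving CH₃COO⁻. (b) pKa = -log(Ka) = -log(2.13e-05) = 4.67.

Conjugate base: CH₃COO⁻; pK_a = 4.67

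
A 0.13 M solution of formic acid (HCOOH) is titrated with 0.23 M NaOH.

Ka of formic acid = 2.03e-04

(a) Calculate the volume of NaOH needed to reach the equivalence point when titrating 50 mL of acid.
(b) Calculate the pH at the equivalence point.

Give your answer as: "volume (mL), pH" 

moles acid = 0.13 × 50/1000 = 0.0065 mol; V_base = moles/0.23 × 1000 = 28.3 mL. At equivalence only the conjugate base is present: [A⁻] = 0.0065/0.078 = 8.3056e-02 M. Kb = Kw/Ka = 4.93e-11; [OH⁻] = √(Kb × [A⁻]) = 2.0227e-06; pOH = 5.69; pH = 14 - pOH = 8.31.

V = 28.3 mL, pH = 8.31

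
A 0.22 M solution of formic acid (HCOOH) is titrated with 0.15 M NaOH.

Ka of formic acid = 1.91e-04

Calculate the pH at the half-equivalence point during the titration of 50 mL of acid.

At half-equivalence [HA] = [A⁻], so Henderson-Hasselbalch gives pH = pKa = -log(1.91e-04) = 3.72.

pH = pKa = 3.72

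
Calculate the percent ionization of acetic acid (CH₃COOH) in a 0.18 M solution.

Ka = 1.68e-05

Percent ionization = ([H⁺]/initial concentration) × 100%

Using Ka equilibrium: x² + Ka×x - Ka×C = 0. Solving: [H⁺] = 1.7306e-03. Percent = (1.7306e-03/0.18) × 100

Percent ionization = 0.961%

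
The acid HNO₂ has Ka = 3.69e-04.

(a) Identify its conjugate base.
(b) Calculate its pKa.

(a) The conjugate base is formed by removing one H⁺ from HNO₂, giving NO₂⁻. (b) pKa = -log(Ka) = -log(3.69e-04) = 3.43.

Conjugate base: NO₂⁻; pK_a = 3.43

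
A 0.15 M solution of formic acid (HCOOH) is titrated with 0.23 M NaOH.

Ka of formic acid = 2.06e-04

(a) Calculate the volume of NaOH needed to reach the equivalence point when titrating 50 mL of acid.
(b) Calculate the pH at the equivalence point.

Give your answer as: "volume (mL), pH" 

moles acid = 0.15 × 50/1000 = 0.0075 mol; V_base = moles/0.23 × 1000 = 32.6 mL. At equivalence only the conjugate base is present: [A⁻] = 0.0075/0.083 = 9.0789e-02 M. Kb = Kw/Ka = 4.85e-11; [OH⁻] = √(Kb × [A⁻]) = 2.0993e-06; pOH = 5.68; pH = 14 - pOH = 8.32.

V = 32.6 mL, pH = 8.32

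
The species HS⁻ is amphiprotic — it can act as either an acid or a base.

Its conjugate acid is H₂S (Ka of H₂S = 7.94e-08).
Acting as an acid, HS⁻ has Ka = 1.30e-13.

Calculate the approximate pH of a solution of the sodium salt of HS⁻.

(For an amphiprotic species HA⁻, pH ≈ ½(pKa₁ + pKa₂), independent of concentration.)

pKa₁ = -log(7.94e-08) = 7.10; pKa₂ = -log(1.30e-13) = 12.89. For an amphiprotic species, pH ≈ ½(pKa₁ + pKa₂) = ½(7.10 + 12.89) = 9.99.

pH = 9.99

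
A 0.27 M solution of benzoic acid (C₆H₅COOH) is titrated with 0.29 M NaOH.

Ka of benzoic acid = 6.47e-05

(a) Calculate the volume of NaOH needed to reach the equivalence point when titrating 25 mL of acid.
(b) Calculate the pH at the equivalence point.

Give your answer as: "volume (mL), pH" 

moles acid = 0.27 × 25/1000 = 0.00675 mol; V_base = moles/0.29 × 1000 = 23.3 mL. At equivalence only the conjugate base is present: [A⁻] = 0.00675/0.048 = 1.3982e-01 M. Kb = Kw/Ka = 1.55e-10; [OH⁻] = √(Kb × [A⁻]) = 4.6487e-06; pOH = 5.33; pH = 14 - pOH = 8.67.

V = 23.3 mL, pH = 8.67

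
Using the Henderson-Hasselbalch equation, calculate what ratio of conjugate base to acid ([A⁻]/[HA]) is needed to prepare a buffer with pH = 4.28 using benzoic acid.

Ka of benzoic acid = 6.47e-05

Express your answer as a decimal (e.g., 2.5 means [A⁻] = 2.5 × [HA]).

pKa = -log(6.47e-05) = 4.1891. pH = pKa + log([A⁻]/[HA]), so log([A⁻]/[HA]) = pH − pKa = 4.28 − 4.1891 = 0.0909. [A⁻]/[HA] = 10^(0.0909) = 1.23

[A⁻]/[HA] = 1.23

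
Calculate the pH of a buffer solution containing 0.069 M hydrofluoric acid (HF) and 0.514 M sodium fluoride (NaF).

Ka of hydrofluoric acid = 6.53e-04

pKa = -log(6.53e-04) = 3.19. pH = pKa + log([A⁻]/[HA]) = 3.19 + log(0.514/0.069)

pH = 4.06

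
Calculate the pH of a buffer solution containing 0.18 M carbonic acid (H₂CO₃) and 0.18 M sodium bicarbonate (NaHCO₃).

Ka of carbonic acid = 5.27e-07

pKa = -log(5.27e-07) = 6.28. pH = pKa + log([A⁻]/[HA]) = 6.28 + log(0.18/0.18)

pH = 6.28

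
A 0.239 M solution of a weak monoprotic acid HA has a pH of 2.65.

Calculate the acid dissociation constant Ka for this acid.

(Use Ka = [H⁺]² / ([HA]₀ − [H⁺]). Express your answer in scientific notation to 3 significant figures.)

[H⁺] = 10^(−pH) = 10^(−2.65) = 2.239e-03 M. For HA ⇌ H⁺ + A⁻, Ka = [H⁺][A⁻]/[HA] = [H⁺]² / ([HA]₀ − [H⁺]) = (2.239e-03)² / (0.239 − 2.239e-03) = 2.12e-05.

K_a = 2.12e-05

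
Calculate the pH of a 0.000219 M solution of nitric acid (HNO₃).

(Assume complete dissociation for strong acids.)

[H⁺] = 0.000219 M for strong acid. pH = -log[H⁺] = -log(0.000219)

pH = 3.66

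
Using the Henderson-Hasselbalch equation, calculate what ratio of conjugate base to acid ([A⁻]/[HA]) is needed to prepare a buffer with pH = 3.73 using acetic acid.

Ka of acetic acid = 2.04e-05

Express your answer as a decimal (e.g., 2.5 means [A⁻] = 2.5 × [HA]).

pKa = -log(2.04e-05) = 4.6904. pH = pKa + log([A⁻]/[HA]), so log([A⁻]/[HA]) = pH − pKa = 3.73 − 4.6904 = -0.9604. [A⁻]/[HA] = 10^(-0.9604) = 0.110

[A⁻]/[HA] = 0.110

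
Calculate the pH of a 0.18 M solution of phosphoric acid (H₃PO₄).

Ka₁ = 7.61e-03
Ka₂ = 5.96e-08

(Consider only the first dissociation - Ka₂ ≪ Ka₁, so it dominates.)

First dissociation dominates. From Ka₁ = [H⁺][HA⁻]/[H₂A], x² + Ka₁·x − Ka₁·C = 0 with C = 0.18 M and Ka₁ = 7.61e-03. Solving: [H⁺] = (−Ka₁ + √(Ka₁² + 4·Ka₁·C)) / 2 = 3.3401e-02 M. pH = -log(3.3401e-02) = 1.48.

pH = 1.48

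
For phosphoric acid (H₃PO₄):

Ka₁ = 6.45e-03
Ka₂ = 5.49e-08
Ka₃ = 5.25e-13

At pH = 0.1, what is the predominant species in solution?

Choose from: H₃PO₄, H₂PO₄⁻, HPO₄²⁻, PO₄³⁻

pKa₁ = 2.19, pKa₂ = 7.26, pKa₃ = 12.28. For a polyprotic acid the predominant species crosses at each pKa: below pKa_n the protonated form dominates, above it the deprotonated form does. At pH = 0.1, the predominant species is H₃PO₄.

H₃PO₄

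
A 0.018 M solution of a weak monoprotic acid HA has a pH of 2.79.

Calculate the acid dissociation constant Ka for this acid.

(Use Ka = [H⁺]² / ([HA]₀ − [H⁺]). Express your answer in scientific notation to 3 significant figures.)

[H⁺] = 10^(−pH) = 10^(−2.79) = 1.622e-03 M. For HA ⇌ H⁺ + A⁻, Ka = [H⁺][A⁻]/[HA] = [H⁺]² / ([HA]₀ − [H⁺]) = (1.622e-03)² / (0.018 − 1.622e-03) = 1.61e-04.

K_a = 1.61e-04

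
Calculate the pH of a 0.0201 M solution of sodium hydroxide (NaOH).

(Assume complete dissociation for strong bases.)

[OH⁻] = 0.0201 M for strong base. pOH = -log[OH⁻] = 1.70, pH = 14 - pOH

pH = 12.30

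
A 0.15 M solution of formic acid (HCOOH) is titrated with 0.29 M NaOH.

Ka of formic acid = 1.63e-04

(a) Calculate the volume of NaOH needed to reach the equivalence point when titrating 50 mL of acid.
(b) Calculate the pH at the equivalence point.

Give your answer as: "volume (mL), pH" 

moles acid = 0.15 × 50/1000 = 0.0075 mol; V_base = moles/0.29 × 1000 = 25.9 mL. At equivalence only the conjugate base is present: [A⁻] = 0.0075/0.076 = 9.8864e-02 M. Kb = Kw/Ka = 6.13e-11; [OH⁻] = √(Kb × [A⁻]) = 2.4628e-06; pOH = 5.61; pH = 14 - pOH = 8.39.

V = 25.9 mL, pH = 8.39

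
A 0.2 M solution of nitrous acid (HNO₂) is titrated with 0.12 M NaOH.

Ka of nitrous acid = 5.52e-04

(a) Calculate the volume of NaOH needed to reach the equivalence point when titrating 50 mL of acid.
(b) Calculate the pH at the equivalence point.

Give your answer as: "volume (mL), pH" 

moles acid = 0.2 × 50/1000 = 0.01 mol; V_base = moles/0.12 × 1000 = 83.3 mL. At equivalence only the conjugate base is present: [A⁻] = 0.01/0.133 = 7.5000e-02 M. Kb = Kw/Ka = 1.81e-11; [OH⁻] = √(Kb × [A⁻]) = 1.1656e-06; pOH = 5.93; pH = 14 - pOH = 8.07.

V = 83.3 mL, pH = 8.07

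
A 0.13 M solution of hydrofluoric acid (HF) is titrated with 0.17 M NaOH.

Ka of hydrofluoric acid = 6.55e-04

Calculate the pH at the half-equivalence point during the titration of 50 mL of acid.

At half-equivalence [HA] = [A⁻], so Henderson-Hasselbalch gives pH = pKa = -log(6.55e-04) = 3.18.

pH = pKa = 3.18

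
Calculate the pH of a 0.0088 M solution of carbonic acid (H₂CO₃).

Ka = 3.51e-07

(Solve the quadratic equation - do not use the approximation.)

x² + Ka×x - Ka×C = 0. Using quadratic formula: [H⁺] = 5.5402e-05

pH = 4.26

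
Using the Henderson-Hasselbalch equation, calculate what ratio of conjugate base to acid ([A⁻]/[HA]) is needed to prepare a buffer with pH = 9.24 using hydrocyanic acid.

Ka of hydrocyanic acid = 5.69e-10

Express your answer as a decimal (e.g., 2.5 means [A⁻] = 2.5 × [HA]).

pKa = -log(5.69e-10) = 9.2449. pH = pKa + log([A⁻]/[HA]), so log([A⁻]/[HA]) = pH − pKa = 9.24 − 9.2449 = -0.0049. [A⁻]/[HA] = 10^(-0.0049) = 0.989

[A⁻]/[HA] = 0.989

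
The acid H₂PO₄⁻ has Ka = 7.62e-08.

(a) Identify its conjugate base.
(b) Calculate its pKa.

(a) The conjugate base is formed by removing one H⁺ from H₂PO₄⁻, giving HPO₄²⁻. (b) pKa = -log(Ka) = -log(7.62e-08) = 7.12.

Conjugate base: HPO₄²⁻; pK_a = 7.12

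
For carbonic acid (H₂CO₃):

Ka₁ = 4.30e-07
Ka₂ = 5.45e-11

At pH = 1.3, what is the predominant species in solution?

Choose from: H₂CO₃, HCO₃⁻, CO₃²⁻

pKa₁ = 6.37, pKa₂ = 10.26. For a polyprotic acid the predominant species crosses at each pKa: below pKa_n the protonated form dominates, above it the deprotonated form does. At pH = 1.3, the predominant species is H₂CO₃.

H₂CO₃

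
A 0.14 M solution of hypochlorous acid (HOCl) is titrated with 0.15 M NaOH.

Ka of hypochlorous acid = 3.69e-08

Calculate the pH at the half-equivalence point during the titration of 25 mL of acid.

At half-equivalence [HA] = [A⁻], so Henderson-Hasselbalch gives pH = pKa = -log(3.69e-08) = 7.43.

pH = pKa = 7.43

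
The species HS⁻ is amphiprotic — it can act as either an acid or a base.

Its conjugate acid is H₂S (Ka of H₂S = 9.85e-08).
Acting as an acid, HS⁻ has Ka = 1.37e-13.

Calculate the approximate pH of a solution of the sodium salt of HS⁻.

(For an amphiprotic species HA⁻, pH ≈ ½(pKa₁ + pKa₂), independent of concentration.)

pKa₁ = -log(9.85e-08) = 7.01; pKa₂ = -log(1.37e-13) = 12.86. For an amphiprotic species, pH ≈ ½(pKa₁ + pKa₂) = ½(7.01 + 12.86) = 9.93.

pH = 9.93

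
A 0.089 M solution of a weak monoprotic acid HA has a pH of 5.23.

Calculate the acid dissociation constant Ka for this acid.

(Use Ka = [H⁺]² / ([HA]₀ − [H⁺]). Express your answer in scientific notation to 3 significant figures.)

[H⁺] = 10^(−pH) = 10^(−5.23) = 5.888e-06 M. For HA ⇌ H⁺ + A⁻, Ka = [H⁺][A⁻]/[HA] = [H⁺]² / ([HA]₀ − [H⁺]) = (5.888e-06)² / (0.089 − 5.888e-06) = 3.90e-10.

K_a = 3.90e-10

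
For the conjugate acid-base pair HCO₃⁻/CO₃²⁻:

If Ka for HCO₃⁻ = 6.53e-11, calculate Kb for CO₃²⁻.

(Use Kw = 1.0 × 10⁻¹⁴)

For a conjugate pair Ka × Kb = Kw, so Kb = Kw/Ka = 1.0 × 10⁻¹⁴ / 6.53e-11 = 1.53e-04.

K_b = 1.53e-04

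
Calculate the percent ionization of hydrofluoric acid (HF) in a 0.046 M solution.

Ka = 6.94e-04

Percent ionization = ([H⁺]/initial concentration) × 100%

Using Ka equilibrium: x² + Ka×x - Ka×C = 0. Solving: [H⁺] = 5.3138e-03. Percent = (5.3138e-03/0.046) × 100

Percent ionization = 11.6%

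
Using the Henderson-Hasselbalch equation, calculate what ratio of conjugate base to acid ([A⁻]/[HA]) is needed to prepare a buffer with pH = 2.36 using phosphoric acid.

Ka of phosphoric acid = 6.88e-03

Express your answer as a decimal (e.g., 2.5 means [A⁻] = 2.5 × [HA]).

pKa = -log(6.88e-03) = 2.1624. pH = pKa + log([A⁻]/[HA]), so log([A⁻]/[HA]) = pH − pKa = 2.36 − 2.1624 = 0.1976. [A⁻]/[HA] = 10^(0.1976) = 1.58

[A⁻]/[HA] = 1.58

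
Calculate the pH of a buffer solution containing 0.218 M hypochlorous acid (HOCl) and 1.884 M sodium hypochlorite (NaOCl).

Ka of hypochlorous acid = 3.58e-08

pKa = -log(3.58e-08) = 7.45. pH = pKa + log([A⁻]/[HA]) = 7.45 + log(1.884/0.218)

pH = 8.38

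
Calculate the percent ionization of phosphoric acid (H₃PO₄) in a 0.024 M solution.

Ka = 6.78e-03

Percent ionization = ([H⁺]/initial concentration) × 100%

Using Ka equilibrium: x² + Ka×x - Ka×C = 0. Solving: [H⁺] = 9.8089e-03. Percent = (9.8089e-03/0.024) × 100

Percent ionization = 40.9%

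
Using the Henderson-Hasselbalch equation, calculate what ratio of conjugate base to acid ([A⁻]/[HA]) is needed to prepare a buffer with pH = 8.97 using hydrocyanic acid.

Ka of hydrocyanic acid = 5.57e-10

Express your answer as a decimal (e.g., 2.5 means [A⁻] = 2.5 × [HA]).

pKa = -log(5.57e-10) = 9.2541. pH = pKa + log([A⁻]/[HA]), so log([A⁻]/[HA]) = pH − pKa = 8.97 − 9.2541 = -0.2841. [A⁻]/[HA] = 10^(-0.2841) = 0.520

[A⁻]/[HA] = 0.520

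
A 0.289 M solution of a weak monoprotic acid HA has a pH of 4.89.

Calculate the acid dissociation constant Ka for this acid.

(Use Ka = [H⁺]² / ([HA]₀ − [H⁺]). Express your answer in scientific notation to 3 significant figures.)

[H⁺] = 10^(−pH) = 10^(−4.89) = 1.288e-05 M. For HA ⇌ H⁺ + A⁻, Ka = [H⁺][A⁻]/[HA] = [H⁺]² / ([HA]₀ − [H⁺]) = (1.288e-05)² / (0.289 − 1.288e-05) = 5.74e-10.

K_a = 5.74e-10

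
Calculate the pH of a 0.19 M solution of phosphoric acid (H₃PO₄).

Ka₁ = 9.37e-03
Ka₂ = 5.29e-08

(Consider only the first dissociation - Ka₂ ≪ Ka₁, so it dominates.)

First dissociation dominates. From Ka₁ = [H⁺][HA⁻]/[H₂A], x² + Ka₁·x − Ka₁·C = 0 with C = 0.19 M and Ka₁ = 9.37e-03. Solving: [H⁺] = (−Ka₁ + √(Ka₁² + 4·Ka₁·C)) / 2 = 3.7768e-02 M. pH = -log(3.7768e-02) = 1.42.

pH = 1.42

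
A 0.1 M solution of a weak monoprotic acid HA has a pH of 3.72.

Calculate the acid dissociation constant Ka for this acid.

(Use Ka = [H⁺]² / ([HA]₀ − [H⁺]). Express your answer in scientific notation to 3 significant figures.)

[H⁺] = 10^(−pH) = 10^(−3.72) = 1.905e-04 M. For HA ⇌ H⁺ + A⁻, Ka = [H⁺][A⁻]/[HA] = [H⁺]² / ([HA]₀ − [H⁺]) = (1.905e-04)² / (0.1 − 1.905e-04) = 3.64e-07.

K_a = 3.64e-07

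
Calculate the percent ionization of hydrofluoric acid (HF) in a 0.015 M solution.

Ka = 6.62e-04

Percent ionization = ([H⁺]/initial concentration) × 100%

Using Ka equilibrium: x² + Ka×x - Ka×C = 0. Solving: [H⁺] = 2.8375e-03. Percent = (2.8375e-03/0.015) × 100

Percent ionization = 18.9%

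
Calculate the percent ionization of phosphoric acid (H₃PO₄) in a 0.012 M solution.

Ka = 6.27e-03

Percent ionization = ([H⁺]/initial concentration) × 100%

Using Ka equilibrium: x² + Ka×x - Ka×C = 0. Solving: [H⁺] = 6.0882e-03. Percent = (6.0882e-03/0.012) × 100

Percent ionization = 50.7%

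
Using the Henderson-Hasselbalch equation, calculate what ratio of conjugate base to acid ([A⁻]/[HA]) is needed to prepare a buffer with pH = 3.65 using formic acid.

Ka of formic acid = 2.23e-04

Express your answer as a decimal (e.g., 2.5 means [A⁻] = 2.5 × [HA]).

pKa = -log(2.23e-04) = 3.6517. pH = pKa + log([A⁻]/[HA]), so log([A⁻]/[HA]) = pH − pKa = 3.65 − 3.6517 = -0.0017. [A⁻]/[HA] = 10^(-0.0017) = 0.996

[A⁻]/[HA] = 0.996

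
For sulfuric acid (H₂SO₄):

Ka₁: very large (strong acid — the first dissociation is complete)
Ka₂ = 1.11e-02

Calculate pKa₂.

pKa₂ = -log(Ka₂) = -log(1.11e-02) = 1.95.

pK_{a2} = 1.95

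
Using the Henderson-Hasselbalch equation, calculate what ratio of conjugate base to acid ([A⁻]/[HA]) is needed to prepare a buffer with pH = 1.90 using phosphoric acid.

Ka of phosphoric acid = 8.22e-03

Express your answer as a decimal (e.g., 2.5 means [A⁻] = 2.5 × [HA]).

pKa = -log(8.22e-03) = 2.0851. pH = pKa + log([A⁻]/[HA]), so log([A⁻]/[HA]) = pH − pKa = 1.90 − 2.0851 = -0.1851. [A⁻]/[HA] = 10^(-0.1851) = 0.653

[A⁻]/[HA] = 0.653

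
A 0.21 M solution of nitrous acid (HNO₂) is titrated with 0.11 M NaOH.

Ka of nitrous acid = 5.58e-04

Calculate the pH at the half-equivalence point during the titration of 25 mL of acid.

At half-equivalence [HA] = [A⁻], so Henderson-Hasselbalch gives pH = pKa = -log(5.58e-04) = 3.25.

pH = pKa = 3.25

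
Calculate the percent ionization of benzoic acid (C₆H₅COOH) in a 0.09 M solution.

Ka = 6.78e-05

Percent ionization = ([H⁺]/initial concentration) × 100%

Using Ka equilibrium: x² + Ka×x - Ka×C = 0. Solving: [H⁺] = 2.4366e-03. Percent = (2.4366e-03/0.09) × 100

Percent ionization = 2.71%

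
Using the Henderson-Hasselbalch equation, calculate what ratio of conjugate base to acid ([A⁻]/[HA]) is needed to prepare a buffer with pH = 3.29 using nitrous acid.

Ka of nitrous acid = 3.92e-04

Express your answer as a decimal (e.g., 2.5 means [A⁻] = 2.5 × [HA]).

pKa = -log(3.92e-04) = 3.4067. pH = pKa + log([A⁻]/[HA]), so log([A⁻]/[HA]) = pH − pKa = 3.29 − 3.4067 = -0.1167. [A⁻]/[HA] = 10^(-0.1167) = 0.764

[A⁻]/[HA] = 0.764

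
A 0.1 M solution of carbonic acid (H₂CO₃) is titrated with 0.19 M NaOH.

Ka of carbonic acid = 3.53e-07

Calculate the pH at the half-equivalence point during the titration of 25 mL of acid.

At half-equivalence [HA] = [A⁻], so Henderson-Hasselbalch gives pH = pKa = -log(3.53e-07) = 6.45.

pH = pKa = 6.45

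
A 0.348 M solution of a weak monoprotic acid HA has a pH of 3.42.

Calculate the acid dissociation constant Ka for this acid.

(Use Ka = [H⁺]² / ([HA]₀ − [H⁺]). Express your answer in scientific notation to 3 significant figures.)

[H⁺] = 10^(−pH) = 10^(−3.42) = 3.802e-04 M. For HA ⇌ H⁺ + A⁻, Ka = [H⁺][A⁻]/[HA] = [H⁺]² / ([HA]₀ − [H⁺]) = (3.802e-04)² / (0.348 − 3.802e-04) = 4.16e-07.

K_a = 4.16e-07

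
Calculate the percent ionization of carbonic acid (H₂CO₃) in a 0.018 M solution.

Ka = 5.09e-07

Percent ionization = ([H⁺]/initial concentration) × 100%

Using Ka equilibrium: x² + Ka×x - Ka×C = 0. Solving: [H⁺] = 9.5464e-05. Percent = (9.5464e-05/0.018) × 100

Percent ionization = 0.53%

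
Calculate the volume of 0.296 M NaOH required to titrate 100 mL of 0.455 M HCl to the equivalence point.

At equivalence: moles acid = moles base. moles HCl = 0.455 × 100/1000 = 0.0455 mol. V_base = moles / 0.296 × 1000 = 153.7 mL.

V_{base} = 153.7 mL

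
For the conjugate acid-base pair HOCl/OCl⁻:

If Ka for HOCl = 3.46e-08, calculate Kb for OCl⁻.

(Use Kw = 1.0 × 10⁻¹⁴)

For a conjugate pair Ka × Kb = Kw, so Kb = Kw/Ka = 1.0 × 10⁻¹⁴ / 3.46e-08 = 2.89e-07.

K_b = 2.89e-07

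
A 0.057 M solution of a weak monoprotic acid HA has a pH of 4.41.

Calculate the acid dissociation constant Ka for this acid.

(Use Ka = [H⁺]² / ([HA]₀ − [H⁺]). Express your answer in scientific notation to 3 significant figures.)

[H⁺] = 10^(−pH) = 10^(−4.41) = 3.890e-05 M. For HA ⇌ H⁺ + A⁻, Ka = [H⁺][A⁻]/[HA] = [H⁺]² / ([HA]₀ − [H⁺]) = (3.890e-05)² / (0.057 − 3.890e-05) = 2.66e-08.

K_a = 2.66e-08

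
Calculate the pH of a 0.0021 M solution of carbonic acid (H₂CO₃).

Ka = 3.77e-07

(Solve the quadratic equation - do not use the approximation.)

x² + Ka×x - Ka×C = 0. Using quadratic formula: [H⁺] = 2.7949e-05

pH = 4.55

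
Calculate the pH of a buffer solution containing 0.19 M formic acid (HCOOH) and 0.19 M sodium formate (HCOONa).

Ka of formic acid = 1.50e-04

pKa = -log(1.50e-04) = 3.82. pH = pKa + log([A⁻]/[HA]) = 3.82 + log(0.19/0.19)

pH = 3.82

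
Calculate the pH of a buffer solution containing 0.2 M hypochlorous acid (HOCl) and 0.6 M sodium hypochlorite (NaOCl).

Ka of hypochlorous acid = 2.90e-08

pKa = -log(2.90e-08) = 7.54. pH = pKa + log([A⁻]/[HA]) = 7.54 + log(0.6/0.2)

pH = 8.01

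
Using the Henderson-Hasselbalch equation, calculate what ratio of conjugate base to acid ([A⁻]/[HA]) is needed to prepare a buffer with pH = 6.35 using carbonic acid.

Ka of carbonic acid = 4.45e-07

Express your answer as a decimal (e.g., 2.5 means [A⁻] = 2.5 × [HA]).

pKa = -log(4.45e-07) = 6.3516. pH = pKa + log([A⁻]/[HA]), so log([A⁻]/[HA]) = pH − pKa = 6.35 − 6.3516 = -0.0016. [A⁻]/[HA] = 10^(-0.0016) = 0.996

[A⁻]/[HA] = 0.996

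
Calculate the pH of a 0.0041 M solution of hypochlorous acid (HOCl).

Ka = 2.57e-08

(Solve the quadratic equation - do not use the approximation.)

x² + Ka×x - Ka×C = 0. Using quadratic formula: [H⁺] = 1.0252e-05

pH = 4.99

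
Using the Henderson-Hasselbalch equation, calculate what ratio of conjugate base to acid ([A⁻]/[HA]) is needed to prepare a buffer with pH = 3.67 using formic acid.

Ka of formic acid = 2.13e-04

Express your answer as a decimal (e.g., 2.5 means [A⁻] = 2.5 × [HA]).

pKa = -log(2.13e-04) = 3.6716. pH = pKa + log([A⁻]/[HA]), so log([A⁻]/[HA]) = pH − pKa = 3.67 − 3.6716 = -0.0016. [A⁻]/[HA] = 10^(-0.0016) = 0.996

[A⁻]/[HA] = 0.996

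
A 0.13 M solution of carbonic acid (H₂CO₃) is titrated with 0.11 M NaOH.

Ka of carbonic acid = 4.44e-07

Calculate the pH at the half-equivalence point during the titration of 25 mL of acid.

At half-equivalence [HA] = [A⁻], so Henderson-Hasselbalch gives pH = pKa = -log(4.44e-07) = 6.35.

pH = pKa = 6.35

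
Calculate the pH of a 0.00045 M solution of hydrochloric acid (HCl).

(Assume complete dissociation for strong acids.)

[H⁺] = 0.00045 M for strong acid. pH = -log[H⁺] = -log(0.00045)

pH = 3.35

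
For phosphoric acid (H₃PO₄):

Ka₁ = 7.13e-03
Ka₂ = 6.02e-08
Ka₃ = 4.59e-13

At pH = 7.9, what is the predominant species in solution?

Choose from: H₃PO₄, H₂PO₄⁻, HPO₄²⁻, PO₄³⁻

pKa₁ = 2.15, pKa₂ = 7.22, pKa₃ = 12.34. For a polyprotic acid the predominant species crosses at each pKa: below pKa_n the protonated form dominates, above it the deprotonated form does. At pH = 7.9, the predominant species is HPO₄²⁻.

HPO₄²⁻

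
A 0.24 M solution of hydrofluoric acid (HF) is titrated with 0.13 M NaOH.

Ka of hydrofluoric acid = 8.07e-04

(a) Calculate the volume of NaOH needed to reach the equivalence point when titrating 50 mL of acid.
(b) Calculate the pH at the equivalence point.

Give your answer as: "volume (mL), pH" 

moles acid = 0.24 × 50/1000 = 0.012 mol; V_base = moles/0.13 × 1000 = 92.3 mL. At equivalence only the conjugate base is present: [A⁻] = 0.012/0.142 = 8.4324e-02 M. Kb = Kw/Ka = 1.24e-11; [OH⁻] = √(Kb × [A⁻]) = 1.0222e-06; pOH = 5.99; pH = 14 - pOH = 8.01.

V = 92.3 mL, pH = 8.01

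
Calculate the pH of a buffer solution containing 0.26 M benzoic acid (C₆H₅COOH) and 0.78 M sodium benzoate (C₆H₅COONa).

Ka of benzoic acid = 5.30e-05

pKa = -log(5.30e-05) = 4.28. pH = pKa + log([A⁻]/[HA]) = 4.28 + log(0.78/0.26)

pH = 4.75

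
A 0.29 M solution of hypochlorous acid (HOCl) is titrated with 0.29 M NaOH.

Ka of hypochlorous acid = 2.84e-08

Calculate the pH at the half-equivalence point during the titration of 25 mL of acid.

At half-equivalence [HA] = [A⁻], so Henderson-Hasselbalch gives pH = pKa = -log(2.84e-08) = 7.55.

pH = pKa = 7.55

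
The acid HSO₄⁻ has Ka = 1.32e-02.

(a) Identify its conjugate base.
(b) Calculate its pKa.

(a) The conjugate base is formed by removing one H⁺ from HSO₄⁻, giving SO₄²⁻. (b) pKa = -log(Ka) = -log(1.32e-02) = 1.88.

Conjugate base: SO₄²⁻; pK_a = 1.88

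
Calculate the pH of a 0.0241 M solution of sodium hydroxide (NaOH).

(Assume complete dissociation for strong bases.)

[OH⁻] = 0.0241 M for strong base. pOH = -log[OH⁻] = 1.62, pH = 14 - pOH

pH = 12.38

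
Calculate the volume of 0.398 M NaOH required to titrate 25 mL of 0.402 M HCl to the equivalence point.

At equivalence: moles acid = moles base. moles HCl = 0.402 × 25/1000 = 0.01005 mol. V_base = moles / 0.398 × 1000 = 25.3 mL.

V_{base} = 25.3 mL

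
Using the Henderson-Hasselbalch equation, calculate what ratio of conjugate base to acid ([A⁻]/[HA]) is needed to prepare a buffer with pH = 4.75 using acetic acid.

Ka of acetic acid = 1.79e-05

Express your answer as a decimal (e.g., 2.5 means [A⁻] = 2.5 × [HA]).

pKa = -log(1.79e-05) = 4.7471. pH = pKa + log([A⁻]/[HA]), so log([A⁻]/[HA]) = pH − pKa = 4.75 − 4.7471 = 0.0029. [A⁻]/[HA] = 10^(0.0029) = 1.01

[A⁻]/[HA] = 1.01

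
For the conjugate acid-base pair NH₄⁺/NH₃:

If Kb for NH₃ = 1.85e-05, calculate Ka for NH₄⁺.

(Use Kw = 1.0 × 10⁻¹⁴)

For a conjugate pair Ka × Kb = Kw, so Ka = Kw/Kb = 1.0 × 10⁻¹⁴ / 1.85e-05 = 5.41e-10.

K_a = 5.41e-10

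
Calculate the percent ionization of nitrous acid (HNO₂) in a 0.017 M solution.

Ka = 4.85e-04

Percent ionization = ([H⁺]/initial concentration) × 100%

Using Ka equilibrium: x² + Ka×x - Ka×C = 0. Solving: [H⁺] = 2.6391e-03. Percent = (2.6391e-03/0.017) × 100

Percent ionization = 15.5%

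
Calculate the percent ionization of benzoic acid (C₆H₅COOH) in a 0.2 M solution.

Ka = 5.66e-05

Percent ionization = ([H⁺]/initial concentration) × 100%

Using Ka equilibrium: x² + Ka×x - Ka×C = 0. Solving: [H⁺] = 3.3363e-03. Percent = (3.3363e-03/0.2) × 100

Percent ionization = 1.67%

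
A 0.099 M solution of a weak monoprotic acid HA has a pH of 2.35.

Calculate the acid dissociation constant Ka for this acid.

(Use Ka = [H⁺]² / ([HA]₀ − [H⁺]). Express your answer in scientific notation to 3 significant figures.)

[H⁺] = 10^(−pH) = 10^(−2.35) = 4.467e-03 M. For HA ⇌ H⁺ + A⁻, Ka = [H⁺][A⁻]/[HA] = [H⁺]² / ([HA]₀ − [H⁺]) = (4.467e-03)² / (0.099 − 4.467e-03) = 2.11e-04.

K_a = 2.11e-04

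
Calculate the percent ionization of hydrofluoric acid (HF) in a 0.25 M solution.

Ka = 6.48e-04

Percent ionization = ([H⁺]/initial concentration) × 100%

Using Ka equilibrium: x² + Ka×x - Ka×C = 0. Solving: [H⁺] = 1.2408e-02. Percent = (1.2408e-02/0.25) × 100

Percent ionization = 4.96%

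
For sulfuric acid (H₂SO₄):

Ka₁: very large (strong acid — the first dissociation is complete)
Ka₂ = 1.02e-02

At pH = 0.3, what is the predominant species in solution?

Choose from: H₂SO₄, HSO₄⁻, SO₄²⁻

The first dissociation is complete, so H₂SO₄ itself is never the predominant species in water; pKa₂ = -log(1.02e-02) = 1.99. For a polyprotic acid the predominant species crosses at each pKa: below pKa_n the protonated form dominates, above it the deprotonated form does. At pH = 0.3, the predominant species is HSO₄⁻.

HSO₄⁻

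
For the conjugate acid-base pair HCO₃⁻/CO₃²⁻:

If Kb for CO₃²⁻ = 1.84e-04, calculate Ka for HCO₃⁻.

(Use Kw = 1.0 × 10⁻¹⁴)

For a conjugate pair Ka × Kb = Kw, so Ka = Kw/Kb = 1.0 × 10⁻¹⁴ / 1.84e-04 = 5.43e-11.

K_a = 5.43e-11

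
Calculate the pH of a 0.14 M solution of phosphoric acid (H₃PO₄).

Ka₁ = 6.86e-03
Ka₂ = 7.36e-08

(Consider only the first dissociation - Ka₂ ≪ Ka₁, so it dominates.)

First dissociation dominates. From Ka₁ = [H⁺][HA⁻]/[H₂A], x² + Ka₁·x − Ka₁·C = 0 with C = 0.14 M and Ka₁ = 6.86e-03. Solving: [H⁺] = (−Ka₁ + √(Ka₁² + 4·Ka₁·C)) / 2 = 2.7750e-02 M. pH = -log(2.7750e-02) = 1.56.

pH = 1.56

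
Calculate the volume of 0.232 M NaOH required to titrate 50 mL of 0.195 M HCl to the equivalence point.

At equivalence: moles acid = moles base. moles HCl = 0.195 × 50/1000 = 0.00975 mol. V_base = moles / 0.232 × 1000 = 42.0 mL.

V_{base} = 42.0 mL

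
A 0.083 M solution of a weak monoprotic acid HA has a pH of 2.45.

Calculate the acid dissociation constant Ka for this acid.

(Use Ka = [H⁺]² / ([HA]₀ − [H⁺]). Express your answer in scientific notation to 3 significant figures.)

[H⁺] = 10^(−pH) = 10^(−2.45) = 3.548e-03 M. For HA ⇌ H⁺ + A⁻, Ka = [H⁺][A⁻]/[HA] = [H⁺]² / ([HA]₀ − [H⁺]) = (3.548e-03)² / (0.083 − 3.548e-03) = 1.58e-04.

K_a = 1.58e-04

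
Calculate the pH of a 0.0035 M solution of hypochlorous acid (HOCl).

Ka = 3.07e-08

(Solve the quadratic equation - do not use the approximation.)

x² + Ka×x - Ka×C = 0. Using quadratic formula: [H⁺] = 1.0350e-05

pH = 4.99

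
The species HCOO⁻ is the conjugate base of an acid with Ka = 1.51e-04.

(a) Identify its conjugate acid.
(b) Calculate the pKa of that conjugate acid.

(a) The conjugate acid is formed by adding one H⁺ to HCOO⁻, giving HCOOH. (b) pKa = -log(Ka) = -log(1.51e-04) = 3.82.

Conjugate acid: HCOOH; pK_a = 3.82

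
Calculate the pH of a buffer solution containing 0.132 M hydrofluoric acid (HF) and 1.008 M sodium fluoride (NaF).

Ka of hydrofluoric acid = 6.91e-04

pKa = -log(6.91e-04) = 3.16. pH = pKa + log([A⁻]/[HA]) = 3.16 + log(1.008/0.132)

pH = 4.04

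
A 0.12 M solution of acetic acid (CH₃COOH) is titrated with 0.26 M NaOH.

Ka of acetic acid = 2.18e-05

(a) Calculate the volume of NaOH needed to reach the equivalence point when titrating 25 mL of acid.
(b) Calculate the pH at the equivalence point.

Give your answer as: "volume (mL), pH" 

moles acid = 0.12 × 25/1000 = 0.003 mol; V_base = moles/0.26 × 1000 = 11.5 mL. At equivalence only the conjugate base is present: [A⁻] = 0.003/0.037 = 8.2105e-02 M. Kb = Kw/Ka = 4.59e-10; [OH⁻] = √(Kb × [A⁻]) = 6.1370e-06; pOH = 5.21; pH = 14 - pOH = 8.79.

V = 11.5 mL, pH = 8.79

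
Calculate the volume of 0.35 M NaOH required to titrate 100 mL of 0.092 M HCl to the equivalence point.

At equivalence: moles acid = moles base. moles HCl = 0.092 × 100/1000 = 0.0092 mol. V_base = moles / 0.35 × 1000 = 26.3 mL.

V_{base} = 26.3 mL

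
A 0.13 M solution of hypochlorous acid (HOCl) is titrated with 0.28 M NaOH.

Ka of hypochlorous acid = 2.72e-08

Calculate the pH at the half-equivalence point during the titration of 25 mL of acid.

At half-equivalence [HA] = [A⁻], so Henderson-Hasselbalch gives pH = pKa = -log(2.72e-08) = 7.57.

pH = pKa = 7.57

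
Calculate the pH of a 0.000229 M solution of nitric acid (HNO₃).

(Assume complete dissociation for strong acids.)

[H⁺] = 0.000229 M for strong acid. pH = -log[H⁺] = -log(0.000229)

pH = 3.64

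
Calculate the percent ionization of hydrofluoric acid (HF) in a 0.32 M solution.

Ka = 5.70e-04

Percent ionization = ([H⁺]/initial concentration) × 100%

Using Ka equilibrium: x² + Ka×x - Ka×C = 0. Solving: [H⁺] = 1.3224e-02. Percent = (1.3224e-02/0.32) × 100

Percent ionization = 4.13%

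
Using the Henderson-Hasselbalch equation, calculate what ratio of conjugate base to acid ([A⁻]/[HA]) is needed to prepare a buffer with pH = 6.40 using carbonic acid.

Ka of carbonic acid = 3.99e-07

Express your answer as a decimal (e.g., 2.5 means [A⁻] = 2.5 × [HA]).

pKa = -log(3.99e-07) = 6.3990. pH = pKa + log([A⁻]/[HA]), so log([A⁻]/[HA]) = pH − pKa = 6.40 − 6.3990 = 0.0010. [A⁻]/[HA] = 10^(0.0010) = 1.00

[A⁻]/[HA] = 1.00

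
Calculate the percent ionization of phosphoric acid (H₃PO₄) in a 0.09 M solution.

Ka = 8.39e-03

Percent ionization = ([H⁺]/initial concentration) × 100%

Using Ka equilibrium: x² + Ka×x - Ka×C = 0. Solving: [H⁺] = 2.3602e-02. Percent = (2.3602e-02/0.09) × 100

Percent ionization = 26.2%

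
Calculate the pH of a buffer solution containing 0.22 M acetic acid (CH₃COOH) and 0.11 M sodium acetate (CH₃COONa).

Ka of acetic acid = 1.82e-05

pKa = -log(1.82e-05) = 4.74. pH = pKa + log([A⁻]/[HA]) = 4.74 + log(0.11/0.22)

pH = 4.44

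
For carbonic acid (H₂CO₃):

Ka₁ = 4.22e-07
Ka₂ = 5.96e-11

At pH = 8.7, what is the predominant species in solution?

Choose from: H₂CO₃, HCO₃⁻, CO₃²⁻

pKa₁ = 6.37, pKa₂ = 10.22. For a polyprotic acid the predominant species crosses at each pKa: below pKa_n the protonated form dominates, above it the deprotonated form does. At pH = 8.7, the predominant species is HCO₃⁻.

HCO₃⁻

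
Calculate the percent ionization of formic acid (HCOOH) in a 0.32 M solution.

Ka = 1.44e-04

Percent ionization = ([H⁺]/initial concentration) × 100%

Using Ka equilibrium: x² + Ka×x - Ka×C = 0. Solving: [H⁺] = 6.7166e-03. Percent = (6.7166e-03/0.32) × 100

Percent ionization = 2.1%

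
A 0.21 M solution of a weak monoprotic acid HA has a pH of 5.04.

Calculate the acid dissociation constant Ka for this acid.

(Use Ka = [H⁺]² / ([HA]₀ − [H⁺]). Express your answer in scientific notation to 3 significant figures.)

[H⁺] = 10^(−pH) = 10^(−5.04) = 9.120e-06 M. For HA ⇌ H⁺ + A⁻, Ka = [H⁺][A⁻]/[HA] = [H⁺]² / ([HA]₀ − [H⁺]) = (9.120e-06)² / (0.21 − 9.120e-06) = 3.96e-10.

K_a = 3.96e-10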